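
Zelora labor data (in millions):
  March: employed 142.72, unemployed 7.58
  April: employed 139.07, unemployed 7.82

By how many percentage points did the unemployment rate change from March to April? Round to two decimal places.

March: labor force = 142.72 + 7.58 = 150.30; u = 7.58/150.30 = 5.04%.
April: labor force = 139.07 + 7.82 = 146.89; u = 7.82/146.89 = 5.32%.
Change = 5.32% − 5.04% = +0.28 pp.

The unemployment rate changed by +0.28 percentage points.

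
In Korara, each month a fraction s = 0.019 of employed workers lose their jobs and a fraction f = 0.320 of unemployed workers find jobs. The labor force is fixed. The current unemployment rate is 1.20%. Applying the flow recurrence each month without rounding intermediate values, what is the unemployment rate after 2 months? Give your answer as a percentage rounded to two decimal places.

With a fixed labor force, u_{t+1} = u_t + s·(1−u_t) − f·u_t = u_t·(1−s−f) + s.
Here 1−s−f = 0.661 and s = 0.019.
u_1 = 0.012000 × 0.661 + 0.019 = 0.026932.
u_2 = 0.026932 × 0.661 + 0.019 = 0.036802.

Unemployment rate after two months ≈ 3.68%.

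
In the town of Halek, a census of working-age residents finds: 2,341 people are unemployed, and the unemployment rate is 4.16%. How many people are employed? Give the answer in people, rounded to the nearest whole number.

About 53,933 are employed.

Labor force = U / u = 2,341 / 0.0416 ≈ 56,274.
Employed = labor force − unemployed = 56,274 − 2,341 = 53,933.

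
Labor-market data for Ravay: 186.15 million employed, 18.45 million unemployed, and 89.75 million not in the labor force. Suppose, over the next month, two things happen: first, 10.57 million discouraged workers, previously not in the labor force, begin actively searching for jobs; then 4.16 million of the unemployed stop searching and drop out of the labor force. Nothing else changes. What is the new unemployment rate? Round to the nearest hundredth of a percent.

Initially, labor force = 186.15 + 18.45 = 204.60 million, so u = 18.45/204.60 = 9.02%.
After the first change, unemployed and labor force both rise by 10.57 → E = 186.15, U = 29.02, labor force = 215.17 million.
After the second change, unemployed and labor force both fall by 4.16 → E = 186.15, U = 24.86, labor force = 211.01 million.
New unemployment rate = 24.86 / 211.01 = 11.78%.

New unemployment rate ≈ 11.78%.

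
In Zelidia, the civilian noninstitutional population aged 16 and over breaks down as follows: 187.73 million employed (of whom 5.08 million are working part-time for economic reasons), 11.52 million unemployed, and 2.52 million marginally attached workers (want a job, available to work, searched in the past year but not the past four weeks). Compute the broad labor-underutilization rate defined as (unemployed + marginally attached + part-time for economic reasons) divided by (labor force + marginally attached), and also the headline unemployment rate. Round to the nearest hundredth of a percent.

Broad underutilization rate ≈ 9.48%; headline unemployment rate ≈ 5.78%.

Labor force = 187.73 + 11.52 = 199.25 million.
Numerator = 11.52 + 2.52 + 5.08 = 19.12 million.
Denominator = 199.25 + 2.52 = 201.77 million.
Broad rate = 19.12 / 201.77 = 9.48%.
Headline unemployment rate = 11.52 / 199.25 = 5.78%.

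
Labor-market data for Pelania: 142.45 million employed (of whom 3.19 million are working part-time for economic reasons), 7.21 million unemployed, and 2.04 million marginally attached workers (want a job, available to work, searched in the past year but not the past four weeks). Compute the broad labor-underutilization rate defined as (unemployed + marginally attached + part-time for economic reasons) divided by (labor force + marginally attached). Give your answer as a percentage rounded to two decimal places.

Labor force = 142.45 + 7.21 = 149.66 million.
Numerator = 7.21 + 2.04 + 3.19 = 12.44 million.
Denominator = 149.66 + 2.04 = 151.70 million.
Broad rate = 12.44 / 151.70 = 8.20%.

Broad underutilization rate ≈ 8.20%.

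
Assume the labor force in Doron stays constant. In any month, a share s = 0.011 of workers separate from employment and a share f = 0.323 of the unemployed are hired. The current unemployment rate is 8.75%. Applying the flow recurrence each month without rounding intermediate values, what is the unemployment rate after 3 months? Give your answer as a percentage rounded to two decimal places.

Unemployment rate after three months ≈ 4.91%.

With a fixed labor force, u_{t+1} = u_t + s·(1−u_t) − f·u_t = u_t·(1−s−f) + s.
Here 1−s−f = 0.666 and s = 0.011.
u_1 = 0.087500 × 0.666 + 0.011 = 0.069275.
u_2 = 0.069275 × 0.666 + 0.011 = 0.057137.
u_3 = 0.057137 × 0.666 + 0.011 = 0.049053.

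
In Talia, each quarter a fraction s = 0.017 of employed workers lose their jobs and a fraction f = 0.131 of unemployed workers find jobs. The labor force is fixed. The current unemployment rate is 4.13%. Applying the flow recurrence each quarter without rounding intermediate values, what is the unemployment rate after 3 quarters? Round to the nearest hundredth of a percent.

Unemployment rate after three quarters ≈ 6.94%.

With a fixed labor force, u_{t+1} = u_t + s·(1−u_t) − f·u_t = u_t·(1−s−f) + s.
Here 1−s−f = 0.852 and s = 0.017.
u_1 = 0.041300 × 0.852 + 0.017 = 0.052188.
u_2 = 0.052188 × 0.852 + 0.017 = 0.061464.
u_3 = 0.061464 × 0.852 + 0.017 = 0.069367.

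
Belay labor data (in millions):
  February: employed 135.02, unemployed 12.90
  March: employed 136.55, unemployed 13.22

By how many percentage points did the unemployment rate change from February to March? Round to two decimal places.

The unemployment rate changed by +0.11 percentage points.

February: labor force = 135.02 + 12.90 = 147.92; u = 12.90/147.92 = 8.72%.
March: labor force = 136.55 + 13.22 = 149.77; u = 13.22/149.77 = 8.83%.
Change = 8.83% − 8.72% = +0.11 pp.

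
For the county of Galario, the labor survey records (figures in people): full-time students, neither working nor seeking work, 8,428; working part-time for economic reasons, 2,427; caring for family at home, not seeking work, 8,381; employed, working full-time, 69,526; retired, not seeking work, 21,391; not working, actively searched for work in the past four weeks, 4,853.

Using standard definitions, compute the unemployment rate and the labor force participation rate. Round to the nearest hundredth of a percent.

Unemployment rate ≈ 6.32%; labor force participation rate ≈ 66.78%.

Employed = 2,427 + 69,526 = 71,953 (anyone who worked, including part-time for economic reasons, counts as employed).
Unemployed = 4,853.
Labor force = 71,953 + 4,853 = 76,806.
Not in labor force = 8,428 + 8,381 + 21,391 = 38,200 (those not working and not actively searching are outside the labor force).
Civilian working-age population = 76,806 + 38,200 = 115,006.
Unemployment rate = 4,853 / 76,806 = 6.32%.
Labor force participation rate = 76,806 / 115,006 = 66.78%.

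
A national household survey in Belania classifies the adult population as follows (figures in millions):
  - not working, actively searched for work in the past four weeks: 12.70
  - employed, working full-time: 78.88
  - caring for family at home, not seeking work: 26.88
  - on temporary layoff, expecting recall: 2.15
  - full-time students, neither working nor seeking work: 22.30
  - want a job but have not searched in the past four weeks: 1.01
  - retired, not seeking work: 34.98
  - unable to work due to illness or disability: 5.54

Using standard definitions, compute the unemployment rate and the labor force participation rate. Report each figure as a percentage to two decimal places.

Unemployment rate ≈ 15.84%; labor force participation rate ≈ 50.82%.

Employed = 78.88 million.
Unemployed = 12.70 + 2.15 = 14.85 million (jobless and actively searching, or on temporary layoff).
Labor force = 78.88 + 14.85 = 93.73 million.
Not in labor force = 26.88 + 22.30 + 1.01 + 34.98 + 5.54 = 90.71 million (those not working and not actively searching are outside the labor force — including those who want a job but have given up searching).
Civilian working-age population = 93.73 + 90.71 = 184.44 million.
Unemployment rate = 14.85 / 93.73 = 15.84%.
Labor force participation rate = 93.73 / 184.44 = 50.82%.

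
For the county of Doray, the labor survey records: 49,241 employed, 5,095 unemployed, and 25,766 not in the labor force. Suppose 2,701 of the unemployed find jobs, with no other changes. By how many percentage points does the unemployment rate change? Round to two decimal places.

Initially, labor force = 49,241 + 5,095 = 54,336, so u = 5,095/54,336 = 9.38%.
After the change, unemployed falls and employed rises by 2,701; labor force unchanged → E = 51,942, U = 2,394, labor force = 54,336.
New unemployment rate = 2,394 / 54,336 = 4.41%.
Change = 4.41% − 9.38% = −4.97 percentage points.

The unemployment rate changes by −4.97 percentage points.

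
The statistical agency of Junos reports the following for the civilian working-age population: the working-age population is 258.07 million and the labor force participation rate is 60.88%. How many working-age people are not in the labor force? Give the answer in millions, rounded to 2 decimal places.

Share not in the labor force = 1 − 0.6088 = 0.3912.
Not in labor force = 0.3912 × 258.07 ≈ 100.96 million.

About 100.96 million are not in the labor force.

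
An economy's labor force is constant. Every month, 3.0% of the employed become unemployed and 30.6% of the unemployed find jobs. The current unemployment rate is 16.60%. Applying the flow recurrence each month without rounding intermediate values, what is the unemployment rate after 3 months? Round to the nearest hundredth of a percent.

Unemployment rate after three months ≈ 11.17%.

With a fixed labor force, u_{t+1} = u_t + s·(1−u_t) − f·u_t = u_t·(1−s−f) + s.
Here 1−s−f = 0.664 and s = 0.030.
u_1 = 0.166000 × 0.664 + 0.030 = 0.140224.
u_2 = 0.140224 × 0.664 + 0.030 = 0.123109.
u_3 = 0.123109 × 0.664 + 0.030 = 0.111744.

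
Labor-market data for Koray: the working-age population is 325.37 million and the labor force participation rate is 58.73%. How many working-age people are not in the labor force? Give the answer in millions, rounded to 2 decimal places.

About 134.28 million are not in the labor force.

Share not in the labor force = 1 − 0.5873 = 0.4127.
Not in labor force = 0.4127 × 325.37 ≈ 134.28 million.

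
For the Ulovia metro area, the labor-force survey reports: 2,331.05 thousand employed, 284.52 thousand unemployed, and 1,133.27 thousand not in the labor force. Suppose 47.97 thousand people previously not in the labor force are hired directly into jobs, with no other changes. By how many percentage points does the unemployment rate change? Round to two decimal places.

The unemployment rate changes by −0.20 percentage points.

Initially, labor force = 2,331.05 + 284.52 = 2,615.57 thousand, so u = 284.52/2,615.57 = 10.88%.
After the change, employed and labor force both rise by 47.97; unemployed unchanged → E = 2,379.02, U = 284.52, labor force = 2,663.54 thousand.
New unemployment rate = 284.52 / 2,663.54 = 10.68%.
Change = 10.68% − 10.88% = −0.20 percentage points.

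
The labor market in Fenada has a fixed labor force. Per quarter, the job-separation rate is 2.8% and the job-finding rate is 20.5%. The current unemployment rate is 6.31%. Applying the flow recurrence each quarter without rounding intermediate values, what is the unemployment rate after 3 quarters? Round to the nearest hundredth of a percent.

With a fixed labor force, u_{t+1} = u_t + s·(1−u_t) − f·u_t = u_t·(1−s−f) + s.
Here 1−s−f = 0.767 and s = 0.028.
u_1 = 0.063100 × 0.767 + 0.028 = 0.076398.
u_2 = 0.076398 × 0.767 + 0.028 = 0.086597.
u_3 = 0.086597 × 0.767 + 0.028 = 0.094420.

Unemployment rate after three quarters ≈ 9.44%.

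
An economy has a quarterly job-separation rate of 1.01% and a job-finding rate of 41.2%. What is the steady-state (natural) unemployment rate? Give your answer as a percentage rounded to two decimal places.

At steady state the flows balance: s·E = f·U, so U/(E+U) = s/(s+f).
u* = 1.01 / (1.01 + 41.2) = 1.01 / 42.21 = 2.39%.

Steady-state unemployment rate ≈ 2.39%.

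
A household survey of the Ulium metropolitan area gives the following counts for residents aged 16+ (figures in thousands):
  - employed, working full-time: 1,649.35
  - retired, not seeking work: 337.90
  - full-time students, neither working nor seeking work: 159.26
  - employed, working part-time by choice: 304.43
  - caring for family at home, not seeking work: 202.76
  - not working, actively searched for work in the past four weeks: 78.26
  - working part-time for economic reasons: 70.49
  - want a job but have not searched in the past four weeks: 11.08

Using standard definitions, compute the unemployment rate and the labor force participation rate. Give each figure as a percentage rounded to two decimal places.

Unemployment rate ≈ 3.72%; labor force participation rate ≈ 74.73%.

Employed = 1,649.35 + 304.43 + 70.49 = 2,024.27 thousand (anyone who worked, including part-time for economic reasons, counts as employed).
Unemployed = 78.26 thousand.
Labor force = 2,024.27 + 78.26 = 2,102.53 thousand.
Not in labor force = 337.90 + 159.26 + 202.76 + 11.08 = 711.00 thousand (those not working and not actively searching are outside the labor force — including those who want a job but have given up searching).
Civilian working-age population = 2,102.53 + 711.00 = 2,813.53 thousand.
Unemployment rate = 78.26 / 2,102.53 = 3.72%.
Labor force participation rate = 2,102.53 / 2,813.53 = 74.73%.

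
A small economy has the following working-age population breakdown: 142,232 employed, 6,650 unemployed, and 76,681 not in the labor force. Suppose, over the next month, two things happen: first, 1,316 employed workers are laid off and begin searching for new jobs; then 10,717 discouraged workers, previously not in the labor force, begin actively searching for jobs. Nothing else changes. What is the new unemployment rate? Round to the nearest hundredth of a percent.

New unemployment rate ≈ 11.71%.

Initially, labor force = 142,232 + 6,650 = 148,882, so u = 6,650/148,882 = 4.47%.
After the first change, employed falls and unemployed rises by 1,316; labor force unchanged → E = 140,916, U = 7,966, labor force = 148,882.
After the second change, unemployed and labor force both rise by 10,717 → E = 140,916, U = 18,683, labor force = 159,599.
New unemployment rate = 18,683 / 159,599 = 11.71%.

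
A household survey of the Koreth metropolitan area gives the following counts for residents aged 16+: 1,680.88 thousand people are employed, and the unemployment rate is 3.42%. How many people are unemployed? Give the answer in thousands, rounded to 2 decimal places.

Let U be the number unemployed. The labor force is E + U, and U/(E+U) = 0.0342.
So U = 0.0342 × 1,680.88 / (1 − 0.0342) = 57.4861 / 0.9658 ≈ 59.52 thousand.

About 59.52 thousand are unemployed.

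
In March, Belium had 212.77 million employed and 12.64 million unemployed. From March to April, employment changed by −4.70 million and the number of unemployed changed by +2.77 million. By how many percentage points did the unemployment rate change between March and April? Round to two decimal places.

The unemployment rate changed by +1.29 percentage points.

March: labor force = 212.77 + 12.64 = 225.41; u = 12.64/225.41 = 5.61%.
April: labor force = 208.07 + 15.41 = 223.48; u = 15.41/223.48 = 6.90%.
Change = 6.90% − 5.61% = +1.29 pp.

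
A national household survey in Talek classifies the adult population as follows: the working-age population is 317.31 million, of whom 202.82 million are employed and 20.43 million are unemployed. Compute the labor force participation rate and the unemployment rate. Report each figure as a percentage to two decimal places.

Labor force participation rate ≈ 70.36%; unemployment rate ≈ 9.15%.

Labor force = employed + unemployed = 202.82 + 20.43 = 223.25 million.
Unemployment rate = 20.43 / 223.25 = 9.15%.
Labor force participation rate = 223.25 / 317.31 = 70.36%.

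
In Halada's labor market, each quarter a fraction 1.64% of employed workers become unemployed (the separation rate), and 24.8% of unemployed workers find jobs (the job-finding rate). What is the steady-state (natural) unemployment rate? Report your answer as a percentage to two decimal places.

Steady-state unemployment rate ≈ 6.20%.

At steady state the flows balance: s·E = f·U, so U/(E+U) = s/(s+f).
u* = 1.64 / (1.64 + 24.8) = 1.64 / 26.44 = 6.20%.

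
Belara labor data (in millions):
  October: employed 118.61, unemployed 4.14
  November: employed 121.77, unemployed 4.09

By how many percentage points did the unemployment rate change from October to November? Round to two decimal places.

The unemployment rate changed by −0.12 percentage points.

October: labor force = 118.61 + 4.14 = 122.75; u = 4.14/122.75 = 3.37%.
November: labor force = 121.77 + 4.09 = 125.86; u = 4.09/125.86 = 3.25%.
Change = 3.25% − 3.37% = −0.12 pp.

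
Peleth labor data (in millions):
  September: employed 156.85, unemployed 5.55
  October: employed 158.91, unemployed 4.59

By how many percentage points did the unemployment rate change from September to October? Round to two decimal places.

September: labor force = 156.85 + 5.55 = 162.40; u = 5.55/162.40 = 3.42%.
October: labor force = 158.91 + 4.59 = 163.50; u = 4.59/163.50 = 2.81%.
Change = 2.81% − 3.42% = −0.61 pp.

The unemployment rate changed by −0.61 percentage points.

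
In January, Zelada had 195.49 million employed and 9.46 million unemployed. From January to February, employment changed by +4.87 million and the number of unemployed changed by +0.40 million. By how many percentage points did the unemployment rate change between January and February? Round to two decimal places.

The unemployment rate changed by +0.07 percentage points.

January: labor force = 195.49 + 9.46 = 204.95; u = 9.46/204.95 = 4.62%.
February: labor force = 200.36 + 9.86 = 210.22; u = 9.86/210.22 = 4.69%.
Change = 4.69% − 4.62% = +0.07 pp.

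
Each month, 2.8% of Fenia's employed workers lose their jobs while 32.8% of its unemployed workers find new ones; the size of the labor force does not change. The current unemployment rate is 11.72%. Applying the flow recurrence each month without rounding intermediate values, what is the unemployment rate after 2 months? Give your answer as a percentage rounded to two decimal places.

Unemployment rate after two months ≈ 9.46%.

With a fixed labor force, u_{t+1} = u_t + s·(1−u_t) − f·u_t = u_t·(1−s−f) + s.
Here 1−s−f = 0.644 and s = 0.028.
u_1 = 0.117200 × 0.644 + 0.028 = 0.103477.
u_2 = 0.103477 × 0.644 + 0.028 = 0.094639.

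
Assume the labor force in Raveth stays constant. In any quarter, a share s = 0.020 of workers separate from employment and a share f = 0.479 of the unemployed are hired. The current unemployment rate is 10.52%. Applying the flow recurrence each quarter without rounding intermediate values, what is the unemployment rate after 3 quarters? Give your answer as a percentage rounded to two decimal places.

Unemployment rate after three quarters ≈ 4.83%.

With a fixed labor force, u_{t+1} = u_t + s·(1−u_t) − f·u_t = u_t·(1−s−f) + s.
Here 1−s−f = 0.501 and s = 0.020.
u_1 = 0.105200 × 0.501 + 0.020 = 0.072705.
u_2 = 0.072705 × 0.501 + 0.020 = 0.056425.
u_3 = 0.056425 × 0.501 + 0.020 = 0.048269.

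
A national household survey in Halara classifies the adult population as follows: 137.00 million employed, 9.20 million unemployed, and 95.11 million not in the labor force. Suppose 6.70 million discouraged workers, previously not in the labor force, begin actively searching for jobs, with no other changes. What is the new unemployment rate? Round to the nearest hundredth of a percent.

New unemployment rate ≈ 10.40%.

Initially, labor force = 137.00 + 9.20 = 146.20 million, so u = 9.20/146.20 = 6.29%.
After the change, unemployed and labor force both rise by 6.70 → E = 137.00, U = 15.90, labor force = 152.90 million.
New unemployment rate = 15.90 / 152.90 = 10.40%.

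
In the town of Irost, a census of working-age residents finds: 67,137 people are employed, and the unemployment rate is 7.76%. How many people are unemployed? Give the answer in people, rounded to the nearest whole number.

Let U be the number unemployed. The labor force is E + U, and U/(E+U) = 0.0776.
So U = 0.0776 × 67,137 / (1 − 0.0776) = 5209.83 / 0.9224 ≈ 5,648.

About 5,648 are unemployed.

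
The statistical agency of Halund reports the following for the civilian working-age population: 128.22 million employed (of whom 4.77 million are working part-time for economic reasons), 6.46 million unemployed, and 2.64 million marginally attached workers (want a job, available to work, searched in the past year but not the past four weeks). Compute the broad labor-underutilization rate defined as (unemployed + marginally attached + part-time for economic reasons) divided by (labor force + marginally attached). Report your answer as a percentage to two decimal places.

Broad underutilization rate ≈ 10.10%.

Labor force = 128.22 + 6.46 = 134.68 million.
Numerator = 6.46 + 2.64 + 4.77 = 13.87 million.
Denominator = 134.68 + 2.64 = 137.32 million.
Broad rate = 13.87 / 137.32 = 10.10%.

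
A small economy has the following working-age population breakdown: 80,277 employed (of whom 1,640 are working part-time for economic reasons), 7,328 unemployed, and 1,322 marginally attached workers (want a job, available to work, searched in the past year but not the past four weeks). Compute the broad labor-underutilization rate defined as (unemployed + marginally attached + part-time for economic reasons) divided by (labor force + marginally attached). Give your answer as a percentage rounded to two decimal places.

Broad underutilization rate ≈ 11.57%.

Labor force = 80,277 + 7,328 = 87,605.
Numerator = 7,328 + 1,322 + 1,640 = 10,290.
Denominator = 87,605 + 1,322 = 88,927.
Broad rate = 10,290 / 88,927 = 11.57%.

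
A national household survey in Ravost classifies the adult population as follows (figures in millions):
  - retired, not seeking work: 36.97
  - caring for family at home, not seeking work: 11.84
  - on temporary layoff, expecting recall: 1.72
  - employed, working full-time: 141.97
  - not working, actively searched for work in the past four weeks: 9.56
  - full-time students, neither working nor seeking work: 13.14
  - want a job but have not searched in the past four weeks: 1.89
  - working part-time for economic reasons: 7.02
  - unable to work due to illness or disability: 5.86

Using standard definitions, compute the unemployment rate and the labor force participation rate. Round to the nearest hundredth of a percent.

Employed = 141.97 + 7.02 = 148.99 million (anyone who worked, including part-time for economic reasons, counts as employed).
Unemployed = 1.72 + 9.56 = 11.28 million (jobless and actively searching, or on temporary layoff).
Labor force = 148.99 + 11.28 = 160.27 million.
Not in labor force = 36.97 + 11.84 + 13.14 + 1.89 + 5.86 = 69.70 million (those not working and not actively searching are outside the labor force — including those who want a job but have given up searching).
Civilian working-age population = 160.27 + 69.70 = 229.97 million.
Unemployment rate = 11.28 / 160.27 = 7.04%.
Labor force participation rate = 160.27 / 229.97 = 69.69%.

Unemployment rate ≈ 7.04%; labor force participation rate ≈ 69.69%.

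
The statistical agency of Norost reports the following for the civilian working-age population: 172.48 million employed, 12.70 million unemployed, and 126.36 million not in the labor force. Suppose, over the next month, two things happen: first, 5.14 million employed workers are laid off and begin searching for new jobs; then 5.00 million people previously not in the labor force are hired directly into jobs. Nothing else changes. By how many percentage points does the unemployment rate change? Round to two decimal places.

The unemployment rate changes by +2.52 percentage points.

Initially, labor force = 172.48 + 12.70 = 185.18 million, so u = 12.70/185.18 = 6.86%.
After the first change, employed falls and unemployed rises by 5.14; labor force unchanged → E = 167.34, U = 17.84, labor force = 185.18 million.
After the second change, employed and labor force both rise by 5.00; unemployed unchanged → E = 172.34, U = 17.84, labor force = 190.18 million.
New unemployment rate = 17.84 / 190.18 = 9.38%.
Change = 9.38% − 6.86% = +2.52 percentage points.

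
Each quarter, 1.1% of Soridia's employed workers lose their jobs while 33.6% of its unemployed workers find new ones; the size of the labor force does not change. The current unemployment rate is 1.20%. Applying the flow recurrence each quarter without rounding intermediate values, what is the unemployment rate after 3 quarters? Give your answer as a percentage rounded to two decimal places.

Unemployment rate after three quarters ≈ 2.62%.

With a fixed labor force, u_{t+1} = u_t + s·(1−u_t) − f·u_t = u_t·(1−s−f) + s.
Here 1−s−f = 0.653 and s = 0.011.
u_1 = 0.012000 × 0.653 + 0.011 = 0.018836.
u_2 = 0.018836 × 0.653 + 0.011 = 0.023300.
u_3 = 0.023300 × 0.653 + 0.011 = 0.026215.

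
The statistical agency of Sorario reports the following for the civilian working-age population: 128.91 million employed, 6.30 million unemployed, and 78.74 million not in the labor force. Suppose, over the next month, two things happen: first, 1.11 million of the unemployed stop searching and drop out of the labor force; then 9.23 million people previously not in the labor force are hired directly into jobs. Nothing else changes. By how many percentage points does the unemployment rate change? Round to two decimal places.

The unemployment rate changes by −1.04 percentage points.

Initially, labor force = 128.91 + 6.30 = 135.21 million, so u = 6.30/135.21 = 4.66%.
After the first change, unemployed and labor force both fall by 1.11 → E = 128.91, U = 5.19, labor force = 134.10 million.
After the second change, employed and labor force both rise by 9.23; unemployed unchanged → E = 138.14, U = 5.19, labor force = 143.33 million.
New unemployment rate = 5.19 / 143.33 = 3.62%.
Change = 3.62% − 4.66% = −1.04 percentage points.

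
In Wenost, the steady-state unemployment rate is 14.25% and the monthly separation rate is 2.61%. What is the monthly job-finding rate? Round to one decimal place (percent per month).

Job-finding rate ≈ 15.7% per month.

From u* = s/(s+f): f = s·(1−u)/u.
f = 2.61 × (1 − 0.1425) / 0.1425 = 2.2381 / 0.1425 ≈ 15.7% per month.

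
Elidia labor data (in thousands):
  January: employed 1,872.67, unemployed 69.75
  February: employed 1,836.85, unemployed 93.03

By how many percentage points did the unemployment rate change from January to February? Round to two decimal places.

January: labor force = 1,872.67 + 69.75 = 1,942.42; u = 69.75/1,942.42 = 3.59%.
February: labor force = 1,836.85 + 93.03 = 1,929.88; u = 93.03/1,929.88 = 4.82%.
Change = 4.82% − 3.59% = +1.23 pp.

The unemployment rate changed by +1.23 percentage points.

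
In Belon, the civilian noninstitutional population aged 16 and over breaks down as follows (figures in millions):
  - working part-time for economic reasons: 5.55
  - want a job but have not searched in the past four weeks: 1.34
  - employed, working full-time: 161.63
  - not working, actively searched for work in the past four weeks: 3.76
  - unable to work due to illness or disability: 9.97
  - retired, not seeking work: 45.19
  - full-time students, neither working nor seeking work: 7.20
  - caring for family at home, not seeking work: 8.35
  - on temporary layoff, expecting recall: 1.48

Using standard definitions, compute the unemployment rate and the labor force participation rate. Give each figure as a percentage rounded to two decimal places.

Unemployment rate ≈ 3.04%; labor force participation rate ≈ 70.53%.

Employed = 5.55 + 161.63 = 167.18 million (anyone who worked, including part-time for economic reasons, counts as employed).
Unemployed = 3.76 + 1.48 = 5.24 million (jobless and actively searching, or on temporary layoff).
Labor force = 167.18 + 5.24 = 172.42 million.
Not in labor force = 1.34 + 9.97 + 45.19 + 7.20 + 8.35 = 72.05 million (those not working and not actively searching are outside the labor force — including those who want a job but have given up searching).
Civilian working-age population = 172.42 + 72.05 = 244.47 million.
Unemployment rate = 5.24 / 172.42 = 3.04%.
Labor force participation rate = 172.42 / 244.47 = 70.53%.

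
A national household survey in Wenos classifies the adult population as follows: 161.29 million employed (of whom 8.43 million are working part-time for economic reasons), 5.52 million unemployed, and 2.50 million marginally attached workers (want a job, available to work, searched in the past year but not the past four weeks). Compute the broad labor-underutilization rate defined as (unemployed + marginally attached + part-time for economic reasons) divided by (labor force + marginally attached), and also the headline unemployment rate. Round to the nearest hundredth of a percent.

Broad underutilization rate ≈ 9.72%; headline unemployment rate ≈ 3.31%.

Labor force = 161.29 + 5.52 = 166.81 million.
Numerator = 5.52 + 2.50 + 8.43 = 16.45 million.
Denominator = 166.81 + 2.50 = 169.31 million.
Broad rate = 16.45 / 169.31 = 9.72%.
Headline unemployment rate = 5.52 / 166.81 = 3.31%.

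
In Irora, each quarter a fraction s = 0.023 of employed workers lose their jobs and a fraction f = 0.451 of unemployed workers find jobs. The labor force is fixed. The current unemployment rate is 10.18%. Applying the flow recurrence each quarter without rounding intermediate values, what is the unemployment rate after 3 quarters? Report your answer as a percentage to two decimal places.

Unemployment rate after three quarters ≈ 5.63%.

With a fixed labor force, u_{t+1} = u_t + s·(1−u_t) − f·u_t = u_t·(1−s−f) + s.
Here 1−s−f = 0.526 and s = 0.023.
u_1 = 0.101800 × 0.526 + 0.023 = 0.076547.
u_2 = 0.076547 × 0.526 + 0.023 = 0.063264.
u_3 = 0.063264 × 0.526 + 0.023 = 0.056277.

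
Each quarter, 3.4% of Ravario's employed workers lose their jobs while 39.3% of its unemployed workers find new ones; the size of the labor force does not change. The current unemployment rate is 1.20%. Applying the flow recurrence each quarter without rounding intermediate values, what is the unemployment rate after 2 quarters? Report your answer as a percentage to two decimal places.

With a fixed labor force, u_{t+1} = u_t + s·(1−u_t) − f·u_t = u_t·(1−s−f) + s.
Here 1−s−f = 0.573 and s = 0.034.
u_1 = 0.012000 × 0.573 + 0.034 = 0.040876.
u_2 = 0.040876 × 0.573 + 0.034 = 0.057422.

Unemployment rate after two quarters ≈ 5.74%.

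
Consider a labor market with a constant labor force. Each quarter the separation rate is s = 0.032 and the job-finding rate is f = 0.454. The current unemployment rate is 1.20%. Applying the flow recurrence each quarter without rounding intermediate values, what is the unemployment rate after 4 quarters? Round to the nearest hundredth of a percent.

With a fixed labor force, u_{t+1} = u_t + s·(1−u_t) − f·u_t = u_t·(1−s−f) + s.
Here 1−s−f = 0.514 and s = 0.032.
u_1 = 0.012000 × 0.514 + 0.032 = 0.038168.
u_2 = 0.038168 × 0.514 + 0.032 = 0.051618.
u_3 = 0.051618 × 0.514 + 0.032 = 0.058532.
u_4 = 0.058532 × 0.514 + 0.032 = 0.062085.

Unemployment rate after four quarters ≈ 6.21%.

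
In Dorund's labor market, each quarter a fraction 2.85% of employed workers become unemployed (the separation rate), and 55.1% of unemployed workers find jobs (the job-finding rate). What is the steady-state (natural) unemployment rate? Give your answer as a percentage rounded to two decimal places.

Steady-state unemployment rate ≈ 4.92%.

At steady state the flows balance: s·E = f·U, so U/(E+U) = s/(s+f).
u* = 2.85 / (2.85 + 55.1) = 2.85 / 57.95 = 4.92%.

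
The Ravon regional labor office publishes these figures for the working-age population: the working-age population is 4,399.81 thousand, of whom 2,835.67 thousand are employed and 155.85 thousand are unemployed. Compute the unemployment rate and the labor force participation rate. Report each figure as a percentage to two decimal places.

Labor force = employed + unemployed = 2,835.67 + 155.85 = 2,991.52 thousand.
Unemployment rate = 155.85 / 2,991.52 = 5.21%.
Labor force participation rate = 2,991.52 / 4,399.81 = 67.99%.

Unemployment rate ≈ 5.21%; labor force participation rate ≈ 67.99%.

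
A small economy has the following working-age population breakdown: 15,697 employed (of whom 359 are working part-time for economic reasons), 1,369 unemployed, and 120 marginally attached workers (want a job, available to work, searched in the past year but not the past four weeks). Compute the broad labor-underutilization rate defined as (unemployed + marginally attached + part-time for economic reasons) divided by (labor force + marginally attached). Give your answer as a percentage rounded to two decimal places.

Broad underutilization rate ≈ 10.75%.

Labor force = 15,697 + 1,369 = 17,066.
Numerator = 1,369 + 120 + 359 = 1,848.
Denominator = 17,066 + 120 = 17,186.
Broad rate = 1,848 / 17,186 = 10.75%.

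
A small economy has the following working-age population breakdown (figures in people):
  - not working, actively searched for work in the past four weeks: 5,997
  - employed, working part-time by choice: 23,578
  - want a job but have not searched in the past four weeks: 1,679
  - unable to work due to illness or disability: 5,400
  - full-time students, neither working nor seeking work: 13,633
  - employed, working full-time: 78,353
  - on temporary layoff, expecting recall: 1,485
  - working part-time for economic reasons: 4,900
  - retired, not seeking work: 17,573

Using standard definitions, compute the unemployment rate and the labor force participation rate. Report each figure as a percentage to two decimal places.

Unemployment rate ≈ 6.55%; labor force participation rate ≈ 74.91%.

Employed = 23,578 + 78,353 + 4,900 = 106,831 (anyone who worked, including part-time for economic reasons, counts as employed).
Unemployed = 5,997 + 1,485 = 7,482 (jobless and actively searching, or on temporary layoff).
Labor force = 106,831 + 7,482 = 114,313.
Not in labor force = 1,679 + 5,400 + 13,633 + 17,573 = 38,285 (those not working and not actively searching are outside the labor force — including those who want a job but have given up searching).
Civilian working-age population = 114,313 + 38,285 = 152,598.
Unemployment rate = 7,482 / 114,313 = 6.55%.
Labor force participation rate = 114,313 / 152,598 = 74.91%.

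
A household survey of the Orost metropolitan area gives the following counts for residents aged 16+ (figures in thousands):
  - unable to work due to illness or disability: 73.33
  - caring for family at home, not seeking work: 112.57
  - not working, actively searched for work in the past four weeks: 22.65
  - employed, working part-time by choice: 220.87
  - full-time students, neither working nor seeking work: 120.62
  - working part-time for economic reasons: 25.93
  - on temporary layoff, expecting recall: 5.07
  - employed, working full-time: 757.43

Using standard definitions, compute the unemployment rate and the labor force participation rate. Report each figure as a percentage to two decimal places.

Unemployment rate ≈ 2.69%; labor force participation rate ≈ 77.10%.

Employed = 220.87 + 25.93 + 757.43 = 1,004.23 thousand (anyone who worked, including part-time for economic reasons, counts as employed).
Unemployed = 22.65 + 5.07 = 27.72 thousand (jobless and actively searching, or on temporary layoff).
Labor force = 1,004.23 + 27.72 = 1,031.95 thousand.
Not in labor force = 73.33 + 112.57 + 120.62 = 306.52 thousand (those not working and not actively searching are outside the labor force).
Civilian working-age population = 1,031.95 + 306.52 = 1,338.47 thousand.
Unemployment rate = 27.72 / 1,031.95 = 2.69%.
Labor force participation rate = 1,031.95 / 1,338.47 = 77.10%.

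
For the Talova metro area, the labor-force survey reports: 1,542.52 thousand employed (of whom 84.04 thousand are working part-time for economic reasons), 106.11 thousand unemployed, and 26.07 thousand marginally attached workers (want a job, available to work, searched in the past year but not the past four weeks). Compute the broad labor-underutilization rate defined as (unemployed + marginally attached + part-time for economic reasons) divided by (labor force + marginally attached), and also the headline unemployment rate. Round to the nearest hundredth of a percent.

Broad underutilization rate ≈ 12.91%; headline unemployment rate ≈ 6.44%.

Labor force = 1,542.52 + 106.11 = 1,648.63 thousand.
Numerator = 106.11 + 26.07 + 84.04 = 216.22 thousand.
Denominator = 1,648.63 + 26.07 = 1,674.70 thousand.
Broad rate = 216.22 / 1,674.70 = 12.91%.
Headline unemployment rate = 106.11 / 1,648.63 = 6.44%.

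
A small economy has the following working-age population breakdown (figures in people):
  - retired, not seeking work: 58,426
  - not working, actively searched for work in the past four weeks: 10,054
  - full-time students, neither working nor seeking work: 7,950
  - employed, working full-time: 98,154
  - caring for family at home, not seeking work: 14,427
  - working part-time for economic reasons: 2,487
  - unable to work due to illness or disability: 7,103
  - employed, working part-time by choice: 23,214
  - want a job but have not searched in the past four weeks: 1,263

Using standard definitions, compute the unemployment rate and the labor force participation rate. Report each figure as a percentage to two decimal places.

Employed = 98,154 + 2,487 + 23,214 = 123,855 (anyone who worked, including part-time for economic reasons, counts as employed).
Unemployed = 10,054.
Labor force = 123,855 + 10,054 = 133,909.
Not in labor force = 58,426 + 7,950 + 14,427 + 7,103 + 1,263 = 89,169 (those not working and not actively searching are outside the labor force — including those who want a job but have given up searching).
Civilian working-age population = 133,909 + 89,169 = 223,078.
Unemployment rate = 10,054 / 133,909 = 7.51%.
Labor force participation rate = 133,909 / 223,078 = 60.03%.

Unemployment rate ≈ 7.51%; labor force participation rate ≈ 60.03%.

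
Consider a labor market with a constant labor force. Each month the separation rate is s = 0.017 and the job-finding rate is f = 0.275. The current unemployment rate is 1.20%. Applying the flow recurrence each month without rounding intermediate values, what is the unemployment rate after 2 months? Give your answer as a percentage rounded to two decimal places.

Unemployment rate after two months ≈ 3.51%.

With a fixed labor force, u_{t+1} = u_t + s·(1−u_t) − f·u_t = u_t·(1−s−f) + s.
Here 1−s−f = 0.708 and s = 0.017.
u_1 = 0.012000 × 0.708 + 0.017 = 0.025496.
u_2 = 0.025496 × 0.708 + 0.017 = 0.035051.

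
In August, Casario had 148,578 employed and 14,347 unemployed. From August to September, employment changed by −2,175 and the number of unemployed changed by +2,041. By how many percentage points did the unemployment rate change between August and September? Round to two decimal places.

The unemployment rate changed by +1.26 percentage points.

August: labor force = 148,578 + 14,347 = 162,925; u = 14,347/162,925 = 8.81%.
September: labor force = 146,403 + 16,388 = 162,791; u = 16,388/162,791 = 10.07%.
Change = 10.07% − 8.81% = +1.26 pp.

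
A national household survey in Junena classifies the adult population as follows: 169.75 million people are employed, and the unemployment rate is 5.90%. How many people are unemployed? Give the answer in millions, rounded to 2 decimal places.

Let U be the number unemployed. The labor force is E + U, and U/(E+U) = 0.0590.
So U = 0.0590 × 169.75 / (1 − 0.0590) = 10.0152 / 0.9410 ≈ 10.64 million.

About 10.64 million are unemployed.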